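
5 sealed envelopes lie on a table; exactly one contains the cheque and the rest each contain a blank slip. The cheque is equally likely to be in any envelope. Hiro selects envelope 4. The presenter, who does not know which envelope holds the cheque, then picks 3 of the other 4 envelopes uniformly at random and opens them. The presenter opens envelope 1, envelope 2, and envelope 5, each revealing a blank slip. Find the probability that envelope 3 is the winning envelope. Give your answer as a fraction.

Because the presenter chose which envelopes to open without knowing where the cheque is, the choice is independent of the prize location. Learning that none of the 3 opened envelopes holds the cheque simply rules out those 3 locations and leaves the remaining 2 envelopes still equally likely by symmetry.
So P(the cheque in envelope 3) = 1/2.

1/2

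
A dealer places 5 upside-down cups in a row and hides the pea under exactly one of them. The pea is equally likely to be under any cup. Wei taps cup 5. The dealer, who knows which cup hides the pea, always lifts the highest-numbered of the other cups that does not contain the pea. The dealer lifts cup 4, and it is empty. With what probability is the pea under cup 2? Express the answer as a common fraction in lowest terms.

Apply Bayes' rule, conditioning on where the pea actually is.
If it is under any of cups 1, 2, 3, and 5 (prior 1/5 each): cup 4 is the highest-numbered option available, probability 1; weight (1/5)·1 = 1/5 each.
If it is under cup 4 (prior 1/5): the dealer opened cup 4, so this case is ruled out; weight (1/5)·0 = 0.
The weights sum to 4/5.
So P(the pea under cup 2 | the dealer opened cup 4) = (1/5) / (4/5) = 1/4.

1/4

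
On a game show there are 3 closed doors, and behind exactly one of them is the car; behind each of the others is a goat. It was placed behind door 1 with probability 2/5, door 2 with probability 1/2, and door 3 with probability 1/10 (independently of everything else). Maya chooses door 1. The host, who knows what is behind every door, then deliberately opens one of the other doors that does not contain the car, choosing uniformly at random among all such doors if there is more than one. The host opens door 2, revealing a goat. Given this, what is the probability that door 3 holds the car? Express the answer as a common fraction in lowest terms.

1/3

Consider each possible location of the car in turn.
If it is behind door 1 (prior 2/5): the host has 2 equally likely choices, so probability 1/2; weight (2/5)·(1/2) = 1/5.
If it is behind door 2 (prior 1/2): the host opened door 2, so this case is ruled out; weight (1/2)·0 = 0.
If it is behind door 3 (prior 1/10): the host has no choice, probability 1; weight (1/10)·1 = 1/10.
The weights sum to 3/10.
So P(the car behind door 3 | the host opened door 2) = (1/10) / (3/10) = 1/3.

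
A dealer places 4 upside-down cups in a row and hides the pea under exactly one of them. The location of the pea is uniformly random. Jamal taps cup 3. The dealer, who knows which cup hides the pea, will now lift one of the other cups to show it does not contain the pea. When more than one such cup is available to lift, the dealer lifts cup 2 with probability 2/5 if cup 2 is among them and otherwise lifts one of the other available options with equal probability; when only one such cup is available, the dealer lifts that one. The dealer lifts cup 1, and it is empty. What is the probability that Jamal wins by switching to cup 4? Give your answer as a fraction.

Apply Bayes' rule, conditioning on where the pea actually is.
If it is under cup 1 (prior 1/4): the dealer opened cup 1, so this case is ruled out; weight (1/4)·0 = 0.
If it is under cup 2 (prior 1/4): cup 2 holds the prize so is unavailable; the dealer chooses uniformly among the 2 others, probability 1/2; weight (1/4)·(1/2) = 1/8.
If it is under cup 3 (prior 1/4): cup 2 is available but not opened; cup 1 gets probability (1 − 2/5)/2 = 3/10; weight (1/4)·(3/10) = 3/40.
If it is under cup 4 (prior 1/4): cup 2 is available but not opened, probability 3/5; weight (1/4)·(3/5) = 3/20.
The weights sum to 7/20.
So P(the pea under cup 4 | the dealer opened cup 1) = (3/20) / (7/20) = 3/7.

3/7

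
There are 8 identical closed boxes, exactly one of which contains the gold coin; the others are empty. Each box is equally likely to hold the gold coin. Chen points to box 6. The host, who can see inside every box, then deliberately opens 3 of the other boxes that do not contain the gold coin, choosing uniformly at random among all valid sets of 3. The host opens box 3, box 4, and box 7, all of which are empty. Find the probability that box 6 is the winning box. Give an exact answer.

1/8

Consider each possible location of the gold coin in turn.
If it is in any of boxes 1, 2, 5, and 8 (prior 1/8 each): the host has 20 equally likely choices, so probability 1/20; weight (1/8)·(1/20) = 1/160 each.
If it is in any of boxes 3, 4, and 7 (prior 1/8 each): that box was opened and seen not to hold the prize — ruled out; weight (1/8)·0 = 0 each.
If it is in box 6 (prior 1/8): the host has 35 equally likely choices, so probability 1/35; weight (1/8)·(1/35) = 1/280.
The weights sum to 1/35.
So P(the gold coin in box 6 | the host opened box 3, box 4, and box 7) = (1/280) / (1/35) = 1/8.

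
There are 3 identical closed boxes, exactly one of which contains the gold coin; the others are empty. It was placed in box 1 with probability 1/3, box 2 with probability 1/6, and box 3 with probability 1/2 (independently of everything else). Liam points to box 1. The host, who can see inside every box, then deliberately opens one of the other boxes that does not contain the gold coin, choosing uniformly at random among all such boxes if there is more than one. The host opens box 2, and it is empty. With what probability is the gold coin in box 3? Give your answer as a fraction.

3/4

Consider each possible location of the gold coin in turn.
If it is in box 1 (prior 1/3): the host has 2 equally likely choices, so probability 1/2; weight (1/3)·(1/2) = 1/6.
If it is in box 2 (prior 1/6): the host opened box 2, so this case is ruled out; weight (1/6)·0 = 0.
If it is in box 3 (prior 1/2): the host has no choice, probability 1; weight (1/2)·1 = 1/2.
The weights sum to 2/3.
So P(the gold coin in box 3 | the host opened box 2) = (1/2) / (2/3) = 3/4.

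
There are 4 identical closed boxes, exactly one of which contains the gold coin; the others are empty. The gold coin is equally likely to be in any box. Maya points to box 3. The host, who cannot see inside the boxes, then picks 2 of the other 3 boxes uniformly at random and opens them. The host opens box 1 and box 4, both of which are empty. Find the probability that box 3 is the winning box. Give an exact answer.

Because the host chose which boxes to open without knowing where the gold coin is, the choice is independent of the prize location. Learning that none of the 2 opened boxes holds the gold coin simply rules out those 2 locations and leaves the remaining 2 boxes still equally likely by symmetry.
So P(the gold coin in box 3) = 1/2.

1/2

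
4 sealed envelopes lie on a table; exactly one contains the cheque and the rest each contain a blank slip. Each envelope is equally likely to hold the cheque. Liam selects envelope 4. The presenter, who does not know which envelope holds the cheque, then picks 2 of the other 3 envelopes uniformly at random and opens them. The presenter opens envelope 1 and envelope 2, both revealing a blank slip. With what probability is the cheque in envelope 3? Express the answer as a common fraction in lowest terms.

1/2

Condition on the true location of the cheque.
If it is in either of envelopes 1 and 2 (prior 1/4 each): that envelope was opened and seen not to hold the prize — ruled out; weight (1/4)·0 = 0 each.
If it is in either of envelopes 3 and 4 (prior 1/4 each): the presenter picks exactly this set with probability 1/3 regardless, and none is the prize; weight (1/4)·(1/3) = 1/12 each.
The weights sum to 1/6.
So P(the cheque in envelope 3 | the presenter opened envelope 1 and envelope 2) = (1/12) / (1/6) = 1/2.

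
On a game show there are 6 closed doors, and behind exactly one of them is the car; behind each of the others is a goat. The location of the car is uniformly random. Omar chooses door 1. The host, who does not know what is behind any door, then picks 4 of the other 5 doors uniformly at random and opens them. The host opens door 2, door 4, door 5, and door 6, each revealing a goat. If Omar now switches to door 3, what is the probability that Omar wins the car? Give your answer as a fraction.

Because the host chose which doors to open without knowing where the car is, the choice is independent of the prize location. Learning that none of the 4 opened doors holds the car simply rules out those 4 locations and leaves the remaining 2 doors still equally likely by symmetry.
So P(the car behind door 3) = 1/2.

1/2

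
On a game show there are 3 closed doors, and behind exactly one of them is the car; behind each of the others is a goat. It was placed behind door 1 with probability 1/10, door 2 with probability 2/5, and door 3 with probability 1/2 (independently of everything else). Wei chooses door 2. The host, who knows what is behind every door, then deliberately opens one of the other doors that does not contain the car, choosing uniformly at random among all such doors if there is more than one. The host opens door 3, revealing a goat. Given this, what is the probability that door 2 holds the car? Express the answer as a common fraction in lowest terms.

Condition on the true location of the car.
If it is behind door 1 (prior 1/10): the host has no choice, probability 1; weight (1/10)·1 = 1/10.
If it is behind door 2 (prior 2/5): the host has 2 equally likely choices, so probability 1/2; weight (2/5)·(1/2) = 1/5.
If it is behind door 3 (prior 1/2): the host opened door 3, so this case is ruled out; weight (1/2)·0 = 0.
The weights sum to 3/10.
So P(the car behind door 2 | the host opened door 3) = (1/5) / (3/10) = 2/3.

2/3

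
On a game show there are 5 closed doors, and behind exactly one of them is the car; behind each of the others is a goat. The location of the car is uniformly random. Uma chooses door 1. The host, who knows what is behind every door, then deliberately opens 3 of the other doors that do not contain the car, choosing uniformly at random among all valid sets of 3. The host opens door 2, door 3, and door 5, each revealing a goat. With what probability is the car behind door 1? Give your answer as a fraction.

1/5

Apply Bayes' rule, conditioning on where the car actually is.
If it is behind door 1 (prior 1/5): the host has 4 equally likely choices, so probability 1/4; weight (1/5)·(1/4) = 1/20.
If it is behind any of doors 2, 3, and 5 (prior 1/5 each): that door was opened and seen not to hold the prize — ruled out; weight (1/5)·0 = 0 each.
If it is behind door 4 (prior 1/5): the host has no choice, probability 1; weight (1/5)·1 = 1/5.
The weights sum to 1/4.
So P(the car behind door 1 | the host opened door 2, door 3, and door 5) = (1/20) / (1/4) = 1/5.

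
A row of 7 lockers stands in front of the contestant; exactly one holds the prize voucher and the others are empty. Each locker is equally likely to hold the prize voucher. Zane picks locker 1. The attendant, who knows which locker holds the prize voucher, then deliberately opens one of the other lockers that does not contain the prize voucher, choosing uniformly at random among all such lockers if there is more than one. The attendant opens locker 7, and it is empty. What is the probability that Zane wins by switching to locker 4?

6/35

Condition on the true location of the prize voucher.
If it is in locker 1 (prior 1/7): the attendant has 6 equally likely choices, so probability 1/6; weight (1/7)·(1/6) = 1/42.
If it is in any of lockers 2, 3, 4, 5, and 6 (prior 1/7 each): the attendant has 5 equally likely choices, so probability 1/5; weight (1/7)·(1/5) = 1/35 each.
If it is in locker 7 (prior 1/7): the attendant opened locker 7, so this case is ruled out; weight (1/7)·0 = 0.
The weights sum to 1/6.
So P(the prize voucher in locker 4 | the attendant opened locker 7) = (1/35) / (1/6) = 6/35.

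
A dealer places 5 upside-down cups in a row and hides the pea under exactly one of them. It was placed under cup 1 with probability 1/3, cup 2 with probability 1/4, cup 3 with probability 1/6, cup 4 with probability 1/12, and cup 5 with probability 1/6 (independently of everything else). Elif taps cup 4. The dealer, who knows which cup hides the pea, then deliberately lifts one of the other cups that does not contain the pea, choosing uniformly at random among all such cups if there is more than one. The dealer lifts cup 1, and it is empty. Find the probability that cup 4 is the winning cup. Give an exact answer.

Condition on the true location of the pea.
If it is under cup 1 (prior 1/3): the dealer opened cup 1, so this case is ruled out; weight (1/3)·0 = 0.
If it is under cup 2 (prior 1/4): the dealer has 3 equally likely choices, so probability 1/3; weight (1/4)·(1/3) = 1/12.
If it is under either of cups 3 and 5 (prior 1/6 each): the dealer has 3 equally likely choices, so probability 1/3; weight (1/6)·(1/3) = 1/18 each.
If it is under cup 4 (prior 1/12): the dealer has 4 equally likely choices, so probability 1/4; weight (1/12)·(1/4) = 1/48.
The weights sum to 31/144.
So P(the pea under cup 4 | the dealer opened cup 1) = (1/48) / (31/144) = 3/31.

3/31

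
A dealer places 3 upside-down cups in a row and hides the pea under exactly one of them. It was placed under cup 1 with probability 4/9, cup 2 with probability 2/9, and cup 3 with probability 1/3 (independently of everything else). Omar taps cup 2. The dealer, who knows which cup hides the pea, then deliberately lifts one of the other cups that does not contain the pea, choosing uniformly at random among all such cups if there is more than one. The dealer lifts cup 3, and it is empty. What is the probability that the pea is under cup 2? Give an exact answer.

1/5

Consider each possible location of the pea in turn.
If it is under cup 1 (prior 4/9): the dealer has no choice, probability 1; weight (4/9)·1 = 4/9.
If it is under cup 2 (prior 2/9): the dealer has 2 equally likely choices, so probability 1/2; weight (2/9)·(1/2) = 1/9.
If it is under cup 3 (prior 1/3): the dealer opened cup 3, so this case is ruled out; weight (1/3)·0 = 0.
The weights sum to 5/9.
So P(the pea under cup 2 | the dealer opened cup 3) = (1/9) / (5/9) = 1/5.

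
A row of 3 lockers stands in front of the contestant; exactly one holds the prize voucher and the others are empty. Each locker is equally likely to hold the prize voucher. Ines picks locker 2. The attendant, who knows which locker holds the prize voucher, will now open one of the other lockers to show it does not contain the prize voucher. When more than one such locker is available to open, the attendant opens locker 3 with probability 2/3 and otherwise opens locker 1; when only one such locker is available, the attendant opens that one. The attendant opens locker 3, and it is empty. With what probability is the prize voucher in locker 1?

3/5

Consider each possible location of the prize voucher in turn.
If it is in locker 1 (prior 1/3): only locker 3 is available, probability 1; weight (1/3)·1 = 1/3.
If it is in locker 2 (prior 1/3): locker 3 is available, opened with probability 2/3; weight (1/3)·(2/3) = 2/9.
If it is in locker 3 (prior 1/3): the attendant opened locker 3, so this case is ruled out; weight (1/3)·0 = 0.
The weights sum to 5/9.
So P(the prize voucher in locker 1 | the attendant opened locker 3) = (1/3) / (5/9) = 3/5.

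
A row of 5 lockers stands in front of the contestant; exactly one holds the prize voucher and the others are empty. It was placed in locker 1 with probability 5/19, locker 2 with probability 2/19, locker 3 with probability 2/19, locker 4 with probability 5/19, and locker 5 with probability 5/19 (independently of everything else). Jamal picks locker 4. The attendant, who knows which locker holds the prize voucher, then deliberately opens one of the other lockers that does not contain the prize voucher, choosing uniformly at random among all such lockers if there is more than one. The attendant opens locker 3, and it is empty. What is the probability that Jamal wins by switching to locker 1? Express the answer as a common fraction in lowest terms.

20/63

Apply Bayes' rule, conditioning on where the prize voucher actually is.
If it is in either of lockers 1 and 5 (prior 5/19 each): the attendant has 3 equally likely choices, so probability 1/3; weight (5/19)·(1/3) = 5/57 each.
If it is in locker 2 (prior 2/19): the attendant has 3 equally likely choices, so probability 1/3; weight (2/19)·(1/3) = 2/57.
If it is in locker 3 (prior 2/19): the attendant opened locker 3, so this case is ruled out; weight (2/19)·0 = 0.
If it is in locker 4 (prior 5/19): the attendant has 4 equally likely choices, so probability 1/4; weight (5/19)·(1/4) = 5/76.
The weights sum to 21/76.
So P(the prize voucher in locker 1 | the attendant opened locker 3) = (5/57) / (21/76) = 20/63.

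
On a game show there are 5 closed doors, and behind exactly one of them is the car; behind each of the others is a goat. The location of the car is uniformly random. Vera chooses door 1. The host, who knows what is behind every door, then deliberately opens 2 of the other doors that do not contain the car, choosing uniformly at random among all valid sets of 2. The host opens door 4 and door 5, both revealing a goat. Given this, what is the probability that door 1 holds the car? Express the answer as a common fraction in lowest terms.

1/5

Apply Bayes' rule, conditioning on where the car actually is.
If it is behind door 1 (prior 1/5): the host has 6 equally likely choices, so probability 1/6; weight (1/5)·(1/6) = 1/30.
If it is behind either of doors 2 and 3 (prior 1/5 each): the host has 3 equally likely choices, so probability 1/3; weight (1/5)·(1/3) = 1/15 each.
If it is behind either of doors 4 and 5 (prior 1/5 each): that door was opened and seen not to hold the prize — ruled out; weight (1/5)·0 = 0 each.
The weights sum to 1/6.
So P(the car behind door 1 | the host opened door 4 and door 5) = (1/30) / (1/6) = 1/5.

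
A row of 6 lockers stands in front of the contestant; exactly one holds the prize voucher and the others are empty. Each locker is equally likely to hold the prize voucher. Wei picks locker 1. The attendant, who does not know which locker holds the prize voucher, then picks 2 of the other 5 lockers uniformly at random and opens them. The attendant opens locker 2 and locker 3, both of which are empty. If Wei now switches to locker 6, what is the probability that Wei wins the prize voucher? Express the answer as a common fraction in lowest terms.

Because the attendant chose which lockers to open without knowing where the prize voucher is, the choice is independent of the prize location. Learning that none of the 2 opened lockers holds the prize voucher simply rules out those 2 locations and leaves the remaining 4 lockers still equally likely by symmetry.
So P(the prize voucher in locker 6) = 1/4.

1/4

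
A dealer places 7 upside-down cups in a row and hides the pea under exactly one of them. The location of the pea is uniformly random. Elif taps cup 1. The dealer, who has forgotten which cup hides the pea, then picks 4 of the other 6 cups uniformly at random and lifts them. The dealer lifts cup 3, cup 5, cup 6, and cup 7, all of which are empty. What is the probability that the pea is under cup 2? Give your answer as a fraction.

Apply Bayes' rule, conditioning on where the pea actually is.
If it is under any of cups 1, 2, and 4 (prior 1/7 each): the dealer picks exactly this set with probability 1/15 regardless, and none is the prize; weight (1/7)·(1/15) = 1/105 each.
If it is under any of cups 3, 5, 6, and 7 (prior 1/7 each): that cup was opened and seen not to hold the prize — ruled out; weight (1/7)·0 = 0 each.
The weights sum to 1/35.
So P(the pea under cup 2 | the dealer opened cup 3, cup 5, cup 6, and cup 7) = (1/105) / (1/35) = 1/3.

1/3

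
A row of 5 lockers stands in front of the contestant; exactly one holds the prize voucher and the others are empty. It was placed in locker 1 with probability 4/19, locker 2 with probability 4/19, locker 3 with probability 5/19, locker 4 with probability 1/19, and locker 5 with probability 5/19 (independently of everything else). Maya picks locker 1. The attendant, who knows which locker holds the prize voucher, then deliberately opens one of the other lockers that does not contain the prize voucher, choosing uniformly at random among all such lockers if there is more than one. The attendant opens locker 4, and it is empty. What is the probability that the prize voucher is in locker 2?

Condition on the true location of the prize voucher.
If it is in locker 1 (prior 4/19): the attendant has 4 equally likely choices, so probability 1/4; weight (4/19)·(1/4) = 1/19.
If it is in locker 2 (prior 4/19): the attendant has 3 equally likely choices, so probability 1/3; weight (4/19)·(1/3) = 4/57.
If it is in either of lockers 3 and 5 (prior 5/19 each): the attendant has 3 equally likely choices, so probability 1/3; weight (5/19)·(1/3) = 5/57 each.
If it is in locker 4 (prior 1/19): the attendant opened locker 4, so this case is ruled out; weight (1/19)·0 = 0.
The weights sum to 17/57.
So P(the prize voucher in locker 2 | the attendant opened locker 4) = (4/57) / (17/57) = 4/17.

4/17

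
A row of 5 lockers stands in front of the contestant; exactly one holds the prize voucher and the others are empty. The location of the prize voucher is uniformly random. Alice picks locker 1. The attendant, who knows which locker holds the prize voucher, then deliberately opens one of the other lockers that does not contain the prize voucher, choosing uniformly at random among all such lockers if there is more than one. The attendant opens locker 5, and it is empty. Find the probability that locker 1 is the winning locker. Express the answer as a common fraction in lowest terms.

1/5

Condition on the true location of the prize voucher.
If it is in locker 1 (prior 1/5): the attendant has 4 equally likely choices, so probability 1/4; weight (1/5)·(1/4) = 1/20.
If it is in any of lockers 2, 3, and 4 (prior 1/5 each): the attendant has 3 equally likely choices, so probability 1/3; weight (1/5)·(1/3) = 1/15 each.
If it is in locker 5 (prior 1/5): the attendant opened locker 5, so this case is ruled out; weight (1/5)·0 = 0.
The weights sum to 1/4.
So P(the prize voucher in locker 1 | the attendant opened locker 5) = (1/20) / (1/4) = 1/5.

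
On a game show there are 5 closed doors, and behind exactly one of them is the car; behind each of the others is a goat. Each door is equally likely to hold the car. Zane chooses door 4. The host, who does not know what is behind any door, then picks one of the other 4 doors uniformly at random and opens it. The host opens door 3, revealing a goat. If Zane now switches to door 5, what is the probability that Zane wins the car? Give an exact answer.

1/4

Because the host chose which door to open without knowing where the car is, the choice is independent of the prize location. Learning that door 3 does not hold the car simply rules out that one location and leaves the remaining 4 doors still equally likely by symmetry.
So P(the car behind door 5) = 1/4.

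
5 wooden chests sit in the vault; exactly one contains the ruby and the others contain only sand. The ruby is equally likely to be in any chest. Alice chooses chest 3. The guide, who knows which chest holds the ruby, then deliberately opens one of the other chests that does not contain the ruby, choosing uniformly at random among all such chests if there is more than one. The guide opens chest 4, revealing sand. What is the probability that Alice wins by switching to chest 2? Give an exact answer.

4/15

Consider each possible location of the ruby in turn.
If it is in any of chests 1, 2, and 5 (prior 1/5 each): the guide has 3 equally likely choices, so probability 1/3; weight (1/5)·(1/3) = 1/15 each.
If it is in chest 3 (prior 1/5): the guide has 4 equally likely choices, so probability 1/4; weight (1/5)·(1/4) = 1/20.
If it is in chest 4 (prior 1/5): the guide opened chest 4, so this case is ruled out; weight (1/5)·0 = 0.
The weights sum to 1/4.
So P(the ruby in chest 2 | the guide opened chest 4) = (1/15) / (1/4) = 4/15.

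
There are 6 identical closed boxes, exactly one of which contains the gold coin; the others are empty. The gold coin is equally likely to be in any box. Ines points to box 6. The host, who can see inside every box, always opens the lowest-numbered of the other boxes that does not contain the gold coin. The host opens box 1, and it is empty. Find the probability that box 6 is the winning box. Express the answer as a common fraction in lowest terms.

Condition on the true location of the gold coin.
If it is in box 1 (prior 1/6): the host opened box 1, so this case is ruled out; weight (1/6)·0 = 0.
If it is in any of boxes 2, 3, 4, 5, and 6 (prior 1/6 each): box 1 is the lowest-numbered option available, probability 1; weight (1/6)·1 = 1/6 each.
The weights sum to 5/6.
So P(the gold coin in box 6 | the host opened box 1) = (1/6) / (5/6) = 1/5.

1/5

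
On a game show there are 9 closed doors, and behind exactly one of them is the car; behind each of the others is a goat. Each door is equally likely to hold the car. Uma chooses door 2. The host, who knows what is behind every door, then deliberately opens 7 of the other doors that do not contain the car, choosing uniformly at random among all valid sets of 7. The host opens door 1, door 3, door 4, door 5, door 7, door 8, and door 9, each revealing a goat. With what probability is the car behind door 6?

8/9

Apply Bayes' rule, conditioning on where the car actually is.
If it is behind any of doors 1, 3, 4, 5, 7, 8, and 9 (prior 1/9 each): that door was opened and seen not to hold the prize — ruled out; weight (1/9)·0 = 0 each.
If it is behind door 2 (prior 1/9): the host has 8 equally likely choices, so probability 1/8; weight (1/9)·(1/8) = 1/72.
If it is behind door 6 (prior 1/9): the host has no choice, probability 1; weight (1/9)·1 = 1/9.
The weights sum to 1/8.
So P(the car behind door 6 | the host opened door 1, door 3, door 4, door 5, door 7, door 8, and door 9) = (1/9) / (1/8) = 8/9.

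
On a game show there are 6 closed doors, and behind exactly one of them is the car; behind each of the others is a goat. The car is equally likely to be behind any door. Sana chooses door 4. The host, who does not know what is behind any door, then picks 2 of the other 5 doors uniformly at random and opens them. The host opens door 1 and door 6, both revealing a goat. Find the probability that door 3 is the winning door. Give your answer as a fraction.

1/4

Condition on the true location of the car.
If it is behind either of doors 1 and 6 (prior 1/6 each): that door was opened and seen not to hold the prize — ruled out; weight (1/6)·0 = 0 each.
If it is behind any of doors 2, 3, 4, and 5 (prior 1/6 each): the host picks exactly this set with probability 1/10 regardless, and none is the prize; weight (1/6)·(1/10) = 1/60 each.
The weights sum to 1/15.
So P(the car behind door 3 | the host opened door 1 and door 6) = (1/60) / (1/15) = 1/4.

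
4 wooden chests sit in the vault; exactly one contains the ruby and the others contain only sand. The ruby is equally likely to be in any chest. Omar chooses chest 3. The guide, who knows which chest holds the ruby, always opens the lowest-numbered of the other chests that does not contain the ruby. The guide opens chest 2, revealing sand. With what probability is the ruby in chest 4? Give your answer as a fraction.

0

Condition on the true location of the ruby.
If it is in chest 1 (prior 1/4): chest 2 is the lowest-numbered option available, probability 1; weight (1/4)·1 = 1/4.
If it is in chest 2 (prior 1/4): the guide opened chest 2, so this case is ruled out; weight (1/4)·0 = 0.
If it is in either of chests 3 and 4 (prior 1/4 each): the guide would have opened chest 1 instead, probability 0; weight (1/4)·0 = 0 each.
The weights sum to 1/4.
So P(the ruby in chest 4 | the guide opened chest 2) = 0 / (1/4) = 0.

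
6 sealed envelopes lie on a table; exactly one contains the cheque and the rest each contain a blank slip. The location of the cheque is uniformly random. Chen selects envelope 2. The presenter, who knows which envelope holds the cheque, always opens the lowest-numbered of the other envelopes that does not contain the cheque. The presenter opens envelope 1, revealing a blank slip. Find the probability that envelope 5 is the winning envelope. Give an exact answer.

1/5

Apply Bayes' rule, conditioning on where the cheque actually is.
If it is in envelope 1 (prior 1/6): the presenter opened envelope 1, so this case is ruled out; weight (1/6)·0 = 0.
If it is in any of envelopes 2, 3, 4, 5, and 6 (prior 1/6 each): envelope 1 is the lowest-numbered option available, probability 1; weight (1/6)·1 = 1/6 each.
The weights sum to 5/6.
So P(the cheque in envelope 5 | the presenter opened envelope 1) = (1/6) / (5/6) = 1/5.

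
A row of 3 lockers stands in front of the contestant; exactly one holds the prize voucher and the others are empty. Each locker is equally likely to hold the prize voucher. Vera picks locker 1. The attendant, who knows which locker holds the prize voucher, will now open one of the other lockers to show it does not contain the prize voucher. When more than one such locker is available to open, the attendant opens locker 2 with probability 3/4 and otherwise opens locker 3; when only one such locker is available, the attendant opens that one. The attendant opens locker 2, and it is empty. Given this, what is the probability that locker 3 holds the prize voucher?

4/7

Condition on the true location of the prize voucher.
If it is in locker 1 (prior 1/3): locker 2 is available, opened with probability 3/4; weight (1/3)·(3/4) = 1/4.
If it is in locker 2 (prior 1/3): the attendant opened locker 2, so this case is ruled out; weight (1/3)·0 = 0.
If it is in locker 3 (prior 1/3): only locker 2 is available, probability 1; weight (1/3)·1 = 1/3.
The weights sum to 7/12.
So P(the prize voucher in locker 3 | the attendant opened locker 2) = (1/3) / (7/12) = 4/7.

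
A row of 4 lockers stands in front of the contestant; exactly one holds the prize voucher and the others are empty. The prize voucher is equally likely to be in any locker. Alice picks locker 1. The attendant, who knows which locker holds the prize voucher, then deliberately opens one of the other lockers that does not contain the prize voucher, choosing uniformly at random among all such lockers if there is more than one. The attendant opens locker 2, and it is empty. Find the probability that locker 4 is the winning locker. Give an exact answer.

Condition on the true location of the prize voucher.
If it is in locker 1 (prior 1/4): the attendant has 3 equally likely choices, so probability 1/3; weight (1/4)·(1/3) = 1/12.
If it is in locker 2 (prior 1/4): the attendant opened locker 2, so this case is ruled out; weight (1/4)·0 = 0.
If it is in either of lockers 3 and 4 (prior 1/4 each): the attendant has 2 equally likely choices, so probability 1/2; weight (1/4)·(1/2) = 1/8 each.
The weights sum to 1/3.
So P(the prize voucher in locker 4 | the attendant opened locker 2) = (1/8) / (1/3) = 3/8.

3/8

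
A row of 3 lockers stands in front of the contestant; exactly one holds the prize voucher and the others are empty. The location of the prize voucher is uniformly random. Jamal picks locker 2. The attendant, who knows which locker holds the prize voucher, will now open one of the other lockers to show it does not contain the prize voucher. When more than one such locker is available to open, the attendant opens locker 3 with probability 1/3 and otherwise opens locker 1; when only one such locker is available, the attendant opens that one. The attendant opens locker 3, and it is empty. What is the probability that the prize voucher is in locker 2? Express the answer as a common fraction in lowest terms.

Apply Bayes' rule, conditioning on where the prize voucher actually is.
If it is in locker 1 (prior 1/3): only locker 3 is available, probability 1; weight (1/3)·1 = 1/3.
If it is in locker 2 (prior 1/3): locker 3 is available, opened with probability 1/3; weight (1/3)·(1/3) = 1/9.
If it is in locker 3 (prior 1/3): the attendant opened locker 3, so this case is ruled out; weight (1/3)·0 = 0.
The weights sum to 4/9.
So P(the prize voucher in locker 2 | the attendant opened locker 3) = (1/9) / (4/9) = 1/4.

1/4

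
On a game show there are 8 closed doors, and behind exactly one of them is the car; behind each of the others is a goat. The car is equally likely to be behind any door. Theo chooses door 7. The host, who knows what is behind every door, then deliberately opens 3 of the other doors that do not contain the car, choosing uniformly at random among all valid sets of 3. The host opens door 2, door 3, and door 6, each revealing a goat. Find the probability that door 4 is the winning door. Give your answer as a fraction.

Condition on the true location of the car.
If it is behind any of doors 1, 4, 5, and 8 (prior 1/8 each): the host has 20 equally likely choices, so probability 1/20; weight (1/8)·(1/20) = 1/160 each.
If it is behind any of doors 2, 3, and 6 (prior 1/8 each): that door was opened and seen not to hold the prize — ruled out; weight (1/8)·0 = 0 each.
If it is behind door 7 (prior 1/8): the host has 35 equally likely choices, so probability 1/35; weight (1/8)·(1/35) = 1/280.
The weights sum to 1/35.
So P(the car behind door 4 | the host opened door 2, door 3, and door 6) = (1/160) / (1/35) = 7/32.

7/32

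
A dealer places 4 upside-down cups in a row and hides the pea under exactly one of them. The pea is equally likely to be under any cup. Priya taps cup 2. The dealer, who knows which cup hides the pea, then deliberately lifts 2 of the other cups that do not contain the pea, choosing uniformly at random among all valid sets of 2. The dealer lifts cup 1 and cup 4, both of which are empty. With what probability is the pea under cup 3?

Condition on the true location of the pea.
If it is under either of cups 1 and 4 (prior 1/4 each): that cup was opened and seen not to hold the prize — ruled out; weight (1/4)·0 = 0 each.
If it is under cup 2 (prior 1/4): the dealer has 3 equally likely choices, so probability 1/3; weight (1/4)·(1/3) = 1/12.
If it is under cup 3 (prior 1/4): the dealer has no choice, probability 1; weight (1/4)·1 = 1/4.
The weights sum to 1/3.
So P(the pea under cup 3 | the dealer opened cup 1 and cup 4) = (1/4) / (1/3) = 3/4.

3/4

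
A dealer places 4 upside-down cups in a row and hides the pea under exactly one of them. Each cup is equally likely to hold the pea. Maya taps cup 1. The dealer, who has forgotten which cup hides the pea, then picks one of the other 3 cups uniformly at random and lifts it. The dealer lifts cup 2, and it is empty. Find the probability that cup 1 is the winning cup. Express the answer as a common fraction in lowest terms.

1/3

Condition on the true location of the pea.
If it is under any of cups 1, 3, and 4 (prior 1/4 each): the dealer picks cup 2 with probability 1/3 regardless, and it is not the prize; weight (1/4)·(1/3) = 1/12 each.
If it is under cup 2 (prior 1/4): the dealer opened cup 2, so this case is ruled out; weight (1/4)·0 = 0.
The weights sum to 1/4.
So P(the pea under cup 1 | the dealer opened cup 2) = (1/12) / (1/4) = 1/3.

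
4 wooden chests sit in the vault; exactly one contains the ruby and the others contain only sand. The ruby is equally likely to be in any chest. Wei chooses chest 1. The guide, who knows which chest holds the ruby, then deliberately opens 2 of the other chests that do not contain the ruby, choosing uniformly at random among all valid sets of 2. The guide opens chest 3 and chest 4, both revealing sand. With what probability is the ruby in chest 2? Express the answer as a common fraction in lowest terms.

Condition on the true location of the ruby.
If it is in chest 1 (prior 1/4): the guide has 3 equally likely choices, so probability 1/3; weight (1/4)·(1/3) = 1/12.
If it is in chest 2 (prior 1/4): the guide has no choice, probability 1; weight (1/4)·1 = 1/4.
If it is in either of chests 3 and 4 (prior 1/4 each): that chest was opened and seen not to hold the prize — ruled out; weight (1/4)·0 = 0 each.
The weights sum to 1/3.
So P(the ruby in chest 2 | the guide opened chest 3 and chest 4) = (1/4) / (1/3) = 3/4.

3/4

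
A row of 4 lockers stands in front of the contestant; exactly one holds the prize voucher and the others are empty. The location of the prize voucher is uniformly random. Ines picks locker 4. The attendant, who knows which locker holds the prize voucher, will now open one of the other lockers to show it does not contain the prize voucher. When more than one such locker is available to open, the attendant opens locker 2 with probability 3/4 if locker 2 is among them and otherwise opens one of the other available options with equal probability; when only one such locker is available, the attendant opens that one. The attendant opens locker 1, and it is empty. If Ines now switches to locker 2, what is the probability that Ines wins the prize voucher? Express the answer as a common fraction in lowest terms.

4/7

Condition on the true location of the prize voucher.
If it is in locker 1 (prior 1/4): the attendant opened locker 1, so this case is ruled out; weight (1/4)·0 = 0.
If it is in locker 2 (prior 1/4): locker 2 holds the prize so is unavailable; the attendant chooses uniformly among the 2 others, probability 1/2; weight (1/4)·(1/2) = 1/8.
If it is in locker 3 (prior 1/4): locker 2 is available but not opened, probability 1/4; weight (1/4)·(1/4) = 1/16.
If it is in locker 4 (prior 1/4): locker 2 is available but not opened; locker 1 gets probability (1 − 3/4)/2 = 1/8; weight (1/4)·(1/8) = 1/32.
The weights sum to 7/32.
So P(the prize voucher in locker 2 | the attendant opened locker 1) = (1/8) / (7/32) = 4/7.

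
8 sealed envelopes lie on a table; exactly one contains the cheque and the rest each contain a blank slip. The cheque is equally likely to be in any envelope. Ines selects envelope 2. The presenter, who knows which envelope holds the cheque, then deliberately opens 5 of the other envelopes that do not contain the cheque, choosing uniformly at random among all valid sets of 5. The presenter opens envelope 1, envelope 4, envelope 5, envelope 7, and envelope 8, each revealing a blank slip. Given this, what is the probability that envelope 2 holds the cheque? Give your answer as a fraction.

Apply Bayes' rule, conditioning on where the cheque actually is.
If it is in any of envelopes 1, 4, 5, 7, and 8 (prior 1/8 each): that envelope was opened and seen not to hold the prize — ruled out; weight (1/8)·0 = 0 each.
If it is in envelope 2 (prior 1/8): the presenter has 21 equally likely choices, so probability 1/21; weight (1/8)·(1/21) = 1/168.
If it is in either of envelopes 3 and 6 (prior 1/8 each): the presenter has 6 equally likely choices, so probability 1/6; weight (1/8)·(1/6) = 1/48 each.
The weights sum to 1/21.
So P(the cheque in envelope 2 | the presenter opened envelope 1, envelope 4, envelope 5, envelope 7, and envelope 8) = (1/168) / (1/21) = 1/8.

1/8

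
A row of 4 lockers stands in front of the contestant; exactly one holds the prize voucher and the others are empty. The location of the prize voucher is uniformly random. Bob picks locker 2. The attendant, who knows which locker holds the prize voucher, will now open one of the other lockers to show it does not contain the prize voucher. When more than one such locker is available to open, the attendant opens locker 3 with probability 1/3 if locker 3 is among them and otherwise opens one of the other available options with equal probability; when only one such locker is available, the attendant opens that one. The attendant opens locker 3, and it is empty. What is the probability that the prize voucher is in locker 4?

1/3

Apply Bayes' rule, conditioning on where the prize voucher actually is.
If it is in any of lockers 1, 2, and 4 (prior 1/4 each): locker 3 is available, opened with probability 1/3; weight (1/4)·(1/3) = 1/12 each.
If it is in locker 3 (prior 1/4): the attendant opened locker 3, so this case is ruled out; weight (1/4)·0 = 0.
The weights sum to 1/4.
So P(the prize voucher in locker 4 | the attendant opened locker 3) = (1/12) / (1/4) = 1/3.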